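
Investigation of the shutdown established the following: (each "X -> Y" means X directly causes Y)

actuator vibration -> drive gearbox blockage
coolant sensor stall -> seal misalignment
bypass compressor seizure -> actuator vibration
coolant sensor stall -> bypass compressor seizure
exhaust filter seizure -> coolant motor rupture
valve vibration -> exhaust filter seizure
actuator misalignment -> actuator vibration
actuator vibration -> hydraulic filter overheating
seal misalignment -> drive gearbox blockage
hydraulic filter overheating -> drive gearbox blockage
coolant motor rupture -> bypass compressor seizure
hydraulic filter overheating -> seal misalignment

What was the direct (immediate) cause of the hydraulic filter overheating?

Upstream contributors include the valve vibration, the exhaust filter seizure, the coolant motor rupture, the actuator misalignment, the coolant sensor stall, the bypass compressor seizure, but only the actuator vibration feeds directly into the hydraulic filter overheating.

the actuator vibration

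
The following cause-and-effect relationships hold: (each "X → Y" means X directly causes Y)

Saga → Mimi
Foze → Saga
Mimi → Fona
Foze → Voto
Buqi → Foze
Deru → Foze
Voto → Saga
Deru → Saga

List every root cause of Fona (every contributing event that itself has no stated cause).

Buqi, Deru

Tracing upstream from Fona: Fona ← Mimi ← Saga ← Foze ← Buqi.
A separate upstream branch: Fona ← Mimi ← Saga ← Deru.
Each of those chain origins has no stated cause.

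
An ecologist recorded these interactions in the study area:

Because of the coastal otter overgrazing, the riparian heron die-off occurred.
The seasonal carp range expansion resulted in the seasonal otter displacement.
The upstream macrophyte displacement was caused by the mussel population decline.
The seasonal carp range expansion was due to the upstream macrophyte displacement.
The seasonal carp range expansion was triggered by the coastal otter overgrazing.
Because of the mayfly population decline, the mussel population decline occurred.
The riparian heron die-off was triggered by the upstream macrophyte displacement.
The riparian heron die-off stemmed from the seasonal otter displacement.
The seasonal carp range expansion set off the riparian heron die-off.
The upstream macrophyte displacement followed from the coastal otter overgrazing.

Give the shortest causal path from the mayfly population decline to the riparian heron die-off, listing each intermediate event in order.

the mayfly population decline → the mussel population decline → the upstream macrophyte displacement → the riparian heron die-off

the mayfly population decline → the mussel population decline
the mussel population decline → the upstream macrophyte displacement
the upstream macrophyte displacement → the riparian heron die-off
Length: 3 steps.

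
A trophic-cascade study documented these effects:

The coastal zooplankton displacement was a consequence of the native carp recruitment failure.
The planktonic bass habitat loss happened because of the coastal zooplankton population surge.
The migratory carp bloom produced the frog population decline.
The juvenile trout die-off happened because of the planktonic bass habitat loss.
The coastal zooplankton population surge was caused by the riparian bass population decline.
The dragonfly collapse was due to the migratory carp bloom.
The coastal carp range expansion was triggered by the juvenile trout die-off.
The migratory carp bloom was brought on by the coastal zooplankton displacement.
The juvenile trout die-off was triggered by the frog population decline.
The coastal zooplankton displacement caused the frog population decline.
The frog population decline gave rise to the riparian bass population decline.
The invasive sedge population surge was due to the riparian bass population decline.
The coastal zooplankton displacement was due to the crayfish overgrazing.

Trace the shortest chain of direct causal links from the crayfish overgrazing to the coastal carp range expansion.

the crayfish overgrazing → the coastal zooplankton displacement → the frog population decline → the juvenile trout die-off → the coastal carp range expansion

the crayfish overgrazing → the coastal zooplankton displacement
the coastal zooplankton displacement → the frog population decline
the frog population decline → the juvenile trout die-off
the juvenile trout die-off → the coastal carp range expansion
Length: 4 steps.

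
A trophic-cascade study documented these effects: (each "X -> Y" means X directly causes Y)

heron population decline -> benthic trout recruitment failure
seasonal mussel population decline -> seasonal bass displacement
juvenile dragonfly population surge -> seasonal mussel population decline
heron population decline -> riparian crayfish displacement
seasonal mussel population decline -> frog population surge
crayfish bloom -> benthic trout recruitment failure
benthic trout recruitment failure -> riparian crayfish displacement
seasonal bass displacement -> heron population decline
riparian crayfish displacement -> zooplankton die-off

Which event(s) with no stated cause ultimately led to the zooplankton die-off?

Tracing upstream from the zooplankton die-off: the zooplankton die-off ← the riparian crayfish displacement ← the heron population decline ← the seasonal bass displacement ← the seasonal mussel population decline ← the juvenile dragonfly population surge.
A separate upstream branch: the zooplankton die-off ← the riparian crayfish displacement ← the benthic trout recruitment failure ← the crayfish bloom.
Each of those chain origins has no stated cause.

the crayfish bloom, the juvenile dragonfly population surge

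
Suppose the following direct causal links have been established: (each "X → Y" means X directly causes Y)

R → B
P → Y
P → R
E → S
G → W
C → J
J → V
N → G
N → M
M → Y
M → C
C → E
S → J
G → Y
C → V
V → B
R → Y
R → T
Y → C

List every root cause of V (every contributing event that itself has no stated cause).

N, P

Tracing upstream from V: V ← C ← M ← N.
A separate upstream branch: V ← C ← Y ← P.
Each of those chain origins has no stated cause.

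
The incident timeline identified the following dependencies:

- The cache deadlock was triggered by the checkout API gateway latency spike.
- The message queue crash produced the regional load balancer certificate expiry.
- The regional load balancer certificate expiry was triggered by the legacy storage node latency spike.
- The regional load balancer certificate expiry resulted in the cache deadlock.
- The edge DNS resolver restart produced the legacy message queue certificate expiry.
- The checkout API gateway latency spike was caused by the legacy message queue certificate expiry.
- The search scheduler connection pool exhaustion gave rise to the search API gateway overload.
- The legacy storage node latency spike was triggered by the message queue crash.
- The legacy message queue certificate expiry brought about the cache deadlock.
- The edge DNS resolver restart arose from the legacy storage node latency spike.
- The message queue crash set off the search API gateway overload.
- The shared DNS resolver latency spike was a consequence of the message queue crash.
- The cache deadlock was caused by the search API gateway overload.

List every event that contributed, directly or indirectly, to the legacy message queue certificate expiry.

the edge DNS resolver restart, the legacy storage node latency spike, the message queue crash

Immediate cause of the legacy message queue certificate expiry: the edge DNS resolver restart.
Further upstream: the message queue crash, the legacy storage node latency spike.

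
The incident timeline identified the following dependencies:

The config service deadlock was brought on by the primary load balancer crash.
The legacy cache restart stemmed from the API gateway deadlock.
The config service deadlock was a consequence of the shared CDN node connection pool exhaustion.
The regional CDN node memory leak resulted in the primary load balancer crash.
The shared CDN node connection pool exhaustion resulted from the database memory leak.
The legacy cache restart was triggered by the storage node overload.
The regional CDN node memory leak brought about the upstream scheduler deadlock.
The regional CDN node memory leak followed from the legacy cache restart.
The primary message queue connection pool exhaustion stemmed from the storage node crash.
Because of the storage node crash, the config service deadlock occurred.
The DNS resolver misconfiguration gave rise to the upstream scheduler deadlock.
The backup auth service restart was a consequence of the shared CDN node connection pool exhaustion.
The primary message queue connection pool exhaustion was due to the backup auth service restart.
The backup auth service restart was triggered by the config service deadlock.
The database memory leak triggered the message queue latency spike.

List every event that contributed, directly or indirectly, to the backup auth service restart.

Immediate causes of the backup auth service restart: the shared CDN node connection pool exhaustion, the config service deadlock.
Further upstream: the API gateway deadlock, the storage node overload, the database memory leak, the legacy cache restart, the regional CDN node memory leak, the primary load balancer crash, the storage node crash.

the API gateway deadlock, the config service deadlock, the database memory leak, the legacy cache restart, the primary load balancer crash, the regional CDN node memory leak, the shared CDN node connection pool exhaustion, the storage node crash, the storage node overload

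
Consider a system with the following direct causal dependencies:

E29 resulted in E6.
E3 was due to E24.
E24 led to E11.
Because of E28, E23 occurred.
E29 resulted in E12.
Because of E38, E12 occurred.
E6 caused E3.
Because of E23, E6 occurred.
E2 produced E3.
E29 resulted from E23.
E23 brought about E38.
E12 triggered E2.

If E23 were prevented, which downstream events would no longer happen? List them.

Downstream of E23: E29, E38, E12, E2, E6, E3.
Of those, still caused via another path: E3.
The remainder have no surviving cause.

E12, E2, E29, E38, E6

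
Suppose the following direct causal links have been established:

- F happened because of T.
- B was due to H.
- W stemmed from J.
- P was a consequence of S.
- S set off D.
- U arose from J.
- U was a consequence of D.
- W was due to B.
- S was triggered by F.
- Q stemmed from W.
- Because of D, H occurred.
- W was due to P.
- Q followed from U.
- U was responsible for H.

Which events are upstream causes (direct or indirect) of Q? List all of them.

Immediate causes of Q: U, W.
Further upstream: J, T, F, S, D, P, H, B.

B, D, F, H, J, P, S, T, U, W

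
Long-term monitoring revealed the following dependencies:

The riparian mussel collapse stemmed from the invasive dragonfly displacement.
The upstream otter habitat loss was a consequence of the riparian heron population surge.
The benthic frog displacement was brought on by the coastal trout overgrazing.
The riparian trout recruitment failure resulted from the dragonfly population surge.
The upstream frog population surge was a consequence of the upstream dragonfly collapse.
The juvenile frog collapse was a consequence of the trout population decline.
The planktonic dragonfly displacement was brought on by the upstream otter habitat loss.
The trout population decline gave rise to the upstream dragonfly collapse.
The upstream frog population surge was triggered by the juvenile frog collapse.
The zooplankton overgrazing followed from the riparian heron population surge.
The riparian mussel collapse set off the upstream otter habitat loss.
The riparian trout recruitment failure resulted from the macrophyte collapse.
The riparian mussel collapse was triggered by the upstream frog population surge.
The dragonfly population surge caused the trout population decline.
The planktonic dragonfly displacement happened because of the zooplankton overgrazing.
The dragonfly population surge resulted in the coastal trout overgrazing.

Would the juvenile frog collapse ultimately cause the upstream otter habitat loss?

Yes

There is a causal chain: the juvenile frog collapse → the upstream frog population surge → the riparian mussel collapse → the upstream otter habitat loss.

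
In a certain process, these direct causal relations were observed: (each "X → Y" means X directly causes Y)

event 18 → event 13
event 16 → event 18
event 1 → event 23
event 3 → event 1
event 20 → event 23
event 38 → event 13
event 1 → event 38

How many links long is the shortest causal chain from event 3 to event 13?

3

Shortest chain: event 3 → event 1 → event 38 → event 13.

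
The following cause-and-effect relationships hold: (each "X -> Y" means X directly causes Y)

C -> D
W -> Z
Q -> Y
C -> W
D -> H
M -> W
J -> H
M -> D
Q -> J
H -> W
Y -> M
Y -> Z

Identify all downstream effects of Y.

Direct effects: M, Z.
2 steps out: D, W.
3 steps out: H.
Not reachable from it: Q, J, C.

D, H, M, W, Z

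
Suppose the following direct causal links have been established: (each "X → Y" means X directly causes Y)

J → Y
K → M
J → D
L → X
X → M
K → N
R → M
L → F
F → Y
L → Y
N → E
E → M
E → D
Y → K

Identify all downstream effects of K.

D, E, M, N

Direct effects: N, M.
2 steps out: E.
3 steps out: D.
Not reachable from it: L, F, J, Y, R, X.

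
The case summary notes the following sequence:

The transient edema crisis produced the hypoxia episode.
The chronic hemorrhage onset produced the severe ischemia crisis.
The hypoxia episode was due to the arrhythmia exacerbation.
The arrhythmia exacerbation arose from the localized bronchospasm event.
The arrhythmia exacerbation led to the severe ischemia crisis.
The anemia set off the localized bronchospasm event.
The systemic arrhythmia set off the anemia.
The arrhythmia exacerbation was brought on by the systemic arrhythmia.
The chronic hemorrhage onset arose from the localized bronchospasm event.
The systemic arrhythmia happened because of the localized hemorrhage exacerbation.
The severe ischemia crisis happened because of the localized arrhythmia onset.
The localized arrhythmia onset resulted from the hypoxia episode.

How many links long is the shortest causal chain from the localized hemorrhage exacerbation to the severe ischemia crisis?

3

Shortest chain: the localized hemorrhage exacerbation → the systemic arrhythmia → the arrhythmia exacerbation → the severe ischemia crisis.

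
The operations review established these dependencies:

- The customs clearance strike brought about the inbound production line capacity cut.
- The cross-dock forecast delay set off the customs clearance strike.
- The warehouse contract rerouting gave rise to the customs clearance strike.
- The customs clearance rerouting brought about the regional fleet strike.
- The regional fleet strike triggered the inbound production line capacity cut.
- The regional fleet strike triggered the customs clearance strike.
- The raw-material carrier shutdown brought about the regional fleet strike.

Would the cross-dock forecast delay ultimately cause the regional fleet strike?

No

The cross-dock forecast delay leads to the customs clearance strike, the inbound production line capacity cut; the regional fleet strike is not among them.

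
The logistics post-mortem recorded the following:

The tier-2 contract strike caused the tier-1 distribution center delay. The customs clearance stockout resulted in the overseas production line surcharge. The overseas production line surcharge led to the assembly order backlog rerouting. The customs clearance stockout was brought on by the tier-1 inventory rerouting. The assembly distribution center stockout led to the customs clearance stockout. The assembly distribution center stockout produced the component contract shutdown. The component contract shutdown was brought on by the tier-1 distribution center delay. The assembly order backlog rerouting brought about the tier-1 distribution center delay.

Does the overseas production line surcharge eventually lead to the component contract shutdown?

There is a causal chain: the overseas production line surcharge → the assembly order backlog rerouting → the tier-1 distribution center delay → the component contract shutdown.

Yes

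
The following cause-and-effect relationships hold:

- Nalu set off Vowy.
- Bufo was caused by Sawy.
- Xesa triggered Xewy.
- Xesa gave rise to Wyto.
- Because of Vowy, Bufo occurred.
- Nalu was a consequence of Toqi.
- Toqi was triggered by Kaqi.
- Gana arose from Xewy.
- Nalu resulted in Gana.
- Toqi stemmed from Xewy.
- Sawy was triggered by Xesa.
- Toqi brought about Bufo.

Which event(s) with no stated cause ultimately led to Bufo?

Kaqi, Xesa

Tracing upstream from Bufo: Bufo ← Sawy ← Xesa.
A separate upstream branch: Bufo ← Toqi ← Kaqi.
Each of those chain origins has no stated cause.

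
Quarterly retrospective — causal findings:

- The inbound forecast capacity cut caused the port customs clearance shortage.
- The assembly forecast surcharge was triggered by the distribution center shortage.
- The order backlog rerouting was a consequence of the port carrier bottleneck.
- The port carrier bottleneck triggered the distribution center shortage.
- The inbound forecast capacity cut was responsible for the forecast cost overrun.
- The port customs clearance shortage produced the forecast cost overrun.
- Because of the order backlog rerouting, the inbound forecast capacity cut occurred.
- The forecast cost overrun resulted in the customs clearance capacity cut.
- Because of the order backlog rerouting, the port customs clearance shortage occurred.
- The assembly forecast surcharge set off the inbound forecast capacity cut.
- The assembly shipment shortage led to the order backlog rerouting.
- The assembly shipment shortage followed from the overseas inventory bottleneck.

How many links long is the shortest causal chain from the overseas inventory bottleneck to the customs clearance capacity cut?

5

Shortest chain: the overseas inventory bottleneck → the assembly shipment shortage → the order backlog rerouting → the inbound forecast capacity cut → the forecast cost overrun → the customs clearance capacity cut.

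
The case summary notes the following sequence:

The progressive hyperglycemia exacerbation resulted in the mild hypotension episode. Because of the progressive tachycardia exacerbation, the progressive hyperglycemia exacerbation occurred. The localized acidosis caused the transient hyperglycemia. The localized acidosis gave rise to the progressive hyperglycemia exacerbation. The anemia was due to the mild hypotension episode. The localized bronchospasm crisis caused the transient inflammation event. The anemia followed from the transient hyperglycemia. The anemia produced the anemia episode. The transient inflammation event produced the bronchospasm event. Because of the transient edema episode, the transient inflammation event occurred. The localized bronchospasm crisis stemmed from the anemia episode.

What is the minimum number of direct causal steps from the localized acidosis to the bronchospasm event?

Shortest chain: the localized acidosis → the transient hyperglycemia → the anemia → the anemia episode → the localized bronchospasm crisis → the transient inflammation event → the bronchospasm event.

6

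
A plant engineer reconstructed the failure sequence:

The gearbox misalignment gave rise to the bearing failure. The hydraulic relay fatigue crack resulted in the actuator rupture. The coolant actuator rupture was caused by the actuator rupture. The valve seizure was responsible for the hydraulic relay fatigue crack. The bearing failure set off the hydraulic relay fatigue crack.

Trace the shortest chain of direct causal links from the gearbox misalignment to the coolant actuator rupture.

the gearbox misalignment → the bearing failure
the bearing failure → the hydraulic relay fatigue crack
the hydraulic relay fatigue crack → the actuator rupture
the actuator rupture → the coolant actuator rupture
Length: 4 steps.

the gearbox misalignment → the bearing failure → the hydraulic relay fatigue crack → the actuator rupture → the coolant actuator rupture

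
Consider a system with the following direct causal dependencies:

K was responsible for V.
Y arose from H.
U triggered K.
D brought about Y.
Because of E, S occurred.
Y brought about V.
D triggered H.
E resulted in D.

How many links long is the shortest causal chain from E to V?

Shortest chain: E → D → Y → V.

3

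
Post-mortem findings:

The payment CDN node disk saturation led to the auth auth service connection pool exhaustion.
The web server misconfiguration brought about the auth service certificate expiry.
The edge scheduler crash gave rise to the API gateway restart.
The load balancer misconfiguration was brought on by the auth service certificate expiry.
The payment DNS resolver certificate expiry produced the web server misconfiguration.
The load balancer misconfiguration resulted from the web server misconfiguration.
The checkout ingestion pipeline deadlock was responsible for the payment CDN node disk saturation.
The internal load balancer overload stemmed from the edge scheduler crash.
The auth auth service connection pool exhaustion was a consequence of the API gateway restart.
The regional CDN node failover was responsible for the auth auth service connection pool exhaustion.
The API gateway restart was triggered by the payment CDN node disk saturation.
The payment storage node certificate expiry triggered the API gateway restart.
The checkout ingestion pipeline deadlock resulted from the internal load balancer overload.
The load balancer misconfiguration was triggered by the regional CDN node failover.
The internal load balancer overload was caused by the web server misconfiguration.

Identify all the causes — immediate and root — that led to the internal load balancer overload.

the edge scheduler crash, the payment DNS resolver certificate expiry, the web server misconfiguration

Immediate causes of the internal load balancer overload: the edge scheduler crash, the web server misconfiguration.
Further upstream: the payment DNS resolver certificate expiry.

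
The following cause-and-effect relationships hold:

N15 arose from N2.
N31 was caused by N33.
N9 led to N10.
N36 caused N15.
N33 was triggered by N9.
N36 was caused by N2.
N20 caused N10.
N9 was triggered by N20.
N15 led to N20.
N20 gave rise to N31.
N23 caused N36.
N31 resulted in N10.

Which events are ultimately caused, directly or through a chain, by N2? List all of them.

N10, N15, N20, N31, N33, N36, N9

Direct effects: N36, N15.
2 steps out: N20.
3 steps out: N9, N31, N10.
4 steps out: N33.
Not reachable from it: N23.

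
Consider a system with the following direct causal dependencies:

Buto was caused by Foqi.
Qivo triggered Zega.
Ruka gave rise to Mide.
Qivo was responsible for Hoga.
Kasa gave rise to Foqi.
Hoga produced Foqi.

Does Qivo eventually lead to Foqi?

Yes

There is a causal chain: Qivo → Hoga → Foqi.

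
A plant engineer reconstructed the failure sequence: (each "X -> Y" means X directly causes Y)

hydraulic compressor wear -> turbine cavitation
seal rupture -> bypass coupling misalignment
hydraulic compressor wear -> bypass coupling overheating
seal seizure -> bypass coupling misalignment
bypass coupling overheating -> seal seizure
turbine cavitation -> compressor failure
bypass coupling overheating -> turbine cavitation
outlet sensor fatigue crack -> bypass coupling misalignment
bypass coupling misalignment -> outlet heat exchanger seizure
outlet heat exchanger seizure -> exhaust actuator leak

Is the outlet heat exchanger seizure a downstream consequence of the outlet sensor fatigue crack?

Yes

There is a causal chain: the outlet sensor fatigue crack → the bypass coupling misalignment → the outlet heat exchanger seizure.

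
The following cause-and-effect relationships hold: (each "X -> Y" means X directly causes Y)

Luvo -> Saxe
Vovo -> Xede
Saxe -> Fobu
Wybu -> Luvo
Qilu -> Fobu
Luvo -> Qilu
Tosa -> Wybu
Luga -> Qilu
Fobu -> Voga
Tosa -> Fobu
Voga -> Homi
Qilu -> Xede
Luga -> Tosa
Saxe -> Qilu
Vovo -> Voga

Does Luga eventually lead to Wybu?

There is a causal chain: Luga → Tosa → Wybu.

Yes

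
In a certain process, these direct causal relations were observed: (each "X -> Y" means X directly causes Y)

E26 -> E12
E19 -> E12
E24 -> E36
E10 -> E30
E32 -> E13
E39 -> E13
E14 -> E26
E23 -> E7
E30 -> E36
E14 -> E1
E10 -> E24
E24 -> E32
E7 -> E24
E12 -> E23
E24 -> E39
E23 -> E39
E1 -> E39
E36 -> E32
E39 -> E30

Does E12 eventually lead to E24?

Yes

There is a causal chain: E12 → E23 → E7 → E24.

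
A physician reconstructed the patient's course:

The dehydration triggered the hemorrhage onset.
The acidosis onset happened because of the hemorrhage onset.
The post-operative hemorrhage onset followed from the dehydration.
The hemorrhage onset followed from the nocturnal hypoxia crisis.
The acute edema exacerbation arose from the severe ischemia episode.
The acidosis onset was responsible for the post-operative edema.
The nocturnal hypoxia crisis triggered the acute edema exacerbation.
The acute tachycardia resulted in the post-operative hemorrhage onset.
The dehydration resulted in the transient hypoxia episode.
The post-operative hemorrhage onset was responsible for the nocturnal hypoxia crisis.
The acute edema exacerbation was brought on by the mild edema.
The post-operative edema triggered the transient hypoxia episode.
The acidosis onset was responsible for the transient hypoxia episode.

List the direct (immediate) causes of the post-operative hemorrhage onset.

the acute tachycardia, the dehydration

the acute tachycardia, the dehydration → the post-operative hemorrhage onset with nothing further upstream stated.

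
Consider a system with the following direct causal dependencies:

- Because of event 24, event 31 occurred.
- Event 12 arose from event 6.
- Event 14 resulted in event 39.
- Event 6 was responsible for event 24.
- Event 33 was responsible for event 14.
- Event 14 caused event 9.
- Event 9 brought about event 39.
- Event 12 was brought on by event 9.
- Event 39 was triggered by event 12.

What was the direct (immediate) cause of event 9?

event 14

Upstream contributors include event 33, but only event 14 feeds directly into event 9.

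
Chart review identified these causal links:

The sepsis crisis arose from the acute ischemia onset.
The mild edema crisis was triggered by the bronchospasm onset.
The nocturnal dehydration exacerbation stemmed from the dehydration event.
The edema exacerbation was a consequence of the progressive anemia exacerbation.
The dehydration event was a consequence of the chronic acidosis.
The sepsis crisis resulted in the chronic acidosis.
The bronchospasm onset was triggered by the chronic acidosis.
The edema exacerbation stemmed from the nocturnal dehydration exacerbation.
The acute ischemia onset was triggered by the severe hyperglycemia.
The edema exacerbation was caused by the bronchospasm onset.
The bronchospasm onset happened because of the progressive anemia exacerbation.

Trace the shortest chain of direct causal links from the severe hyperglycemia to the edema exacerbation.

the severe hyperglycemia → the acute ischemia onset
the acute ischemia onset → the sepsis crisis
the sepsis crisis → the chronic acidosis
the chronic acidosis → the bronchospasm onset
the bronchospasm onset → the edema exacerbation
Length: 5 steps.

the severe hyperglycemia → the acute ischemia onset → the sepsis crisis → the chronic acidosis → the bronchospasm onset → the edema exacerbation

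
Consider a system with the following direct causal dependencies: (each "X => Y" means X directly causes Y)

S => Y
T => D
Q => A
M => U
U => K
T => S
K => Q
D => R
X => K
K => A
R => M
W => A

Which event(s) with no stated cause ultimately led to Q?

T, X

Tracing upstream from Q: Q ← K ← U ← M ← R ← D ← T.
A separate upstream branch: Q ← K ← X.
Each of those chain origins has no stated cause.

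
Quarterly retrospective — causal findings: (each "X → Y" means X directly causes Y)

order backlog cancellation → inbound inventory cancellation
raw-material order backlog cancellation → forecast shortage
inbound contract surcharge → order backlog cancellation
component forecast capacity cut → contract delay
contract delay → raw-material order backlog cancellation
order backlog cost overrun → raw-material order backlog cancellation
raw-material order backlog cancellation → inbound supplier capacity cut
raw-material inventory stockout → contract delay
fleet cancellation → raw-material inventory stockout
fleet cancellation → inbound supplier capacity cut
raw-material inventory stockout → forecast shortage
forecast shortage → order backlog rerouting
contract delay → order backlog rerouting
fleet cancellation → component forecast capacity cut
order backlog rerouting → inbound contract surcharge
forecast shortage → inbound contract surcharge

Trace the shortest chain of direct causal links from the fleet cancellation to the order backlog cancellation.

the fleet cancellation → the raw-material inventory stockout → the forecast shortage → the inbound contract surcharge → the order backlog cancellation

the fleet cancellation → the raw-material inventory stockout
the raw-material inventory stockout → the forecast shortage
the forecast shortage → the inbound contract surcharge
the inbound contract surcharge → the order backlog cancellation
Length: 4 steps.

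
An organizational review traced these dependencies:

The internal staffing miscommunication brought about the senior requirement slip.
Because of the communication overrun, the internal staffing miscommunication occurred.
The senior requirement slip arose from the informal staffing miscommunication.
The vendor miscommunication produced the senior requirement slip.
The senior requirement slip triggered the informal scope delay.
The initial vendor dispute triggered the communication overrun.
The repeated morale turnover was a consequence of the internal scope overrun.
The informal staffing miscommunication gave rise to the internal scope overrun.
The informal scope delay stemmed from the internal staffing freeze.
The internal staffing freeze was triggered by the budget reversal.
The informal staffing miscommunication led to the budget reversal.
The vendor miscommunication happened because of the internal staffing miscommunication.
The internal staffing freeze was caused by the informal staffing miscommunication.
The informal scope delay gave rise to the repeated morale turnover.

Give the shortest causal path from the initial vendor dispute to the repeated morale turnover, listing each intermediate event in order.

the initial vendor dispute → the communication overrun
the communication overrun → the internal staffing miscommunication
the internal staffing miscommunication → the senior requirement slip
the senior requirement slip → the informal scope delay
the informal scope delay → the repeated morale turnover
Length: 5 steps.

the initial vendor dispute → the communication overrun → the internal staffing miscommunication → the senior requirement slip → the informal scope delay → the repeated morale turnover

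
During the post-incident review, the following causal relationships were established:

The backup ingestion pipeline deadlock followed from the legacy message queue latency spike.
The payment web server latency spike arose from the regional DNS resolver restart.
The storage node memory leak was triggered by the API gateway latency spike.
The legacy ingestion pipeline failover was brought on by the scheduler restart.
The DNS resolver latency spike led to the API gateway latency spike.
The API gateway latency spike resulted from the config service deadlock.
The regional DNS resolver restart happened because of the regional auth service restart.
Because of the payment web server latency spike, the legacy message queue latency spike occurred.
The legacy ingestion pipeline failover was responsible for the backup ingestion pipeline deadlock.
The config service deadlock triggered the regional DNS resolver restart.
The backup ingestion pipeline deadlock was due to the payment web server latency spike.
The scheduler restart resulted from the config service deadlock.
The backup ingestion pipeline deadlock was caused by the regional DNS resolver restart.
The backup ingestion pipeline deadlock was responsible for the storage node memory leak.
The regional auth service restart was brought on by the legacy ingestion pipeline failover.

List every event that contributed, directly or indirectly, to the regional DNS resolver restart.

the config service deadlock, the legacy ingestion pipeline failover, the regional auth service restart, the scheduler restart

Immediate causes of the regional DNS resolver restart: the config service deadlock, the regional auth service restart.
Further upstream: the scheduler restart, the legacy ingestion pipeline failover.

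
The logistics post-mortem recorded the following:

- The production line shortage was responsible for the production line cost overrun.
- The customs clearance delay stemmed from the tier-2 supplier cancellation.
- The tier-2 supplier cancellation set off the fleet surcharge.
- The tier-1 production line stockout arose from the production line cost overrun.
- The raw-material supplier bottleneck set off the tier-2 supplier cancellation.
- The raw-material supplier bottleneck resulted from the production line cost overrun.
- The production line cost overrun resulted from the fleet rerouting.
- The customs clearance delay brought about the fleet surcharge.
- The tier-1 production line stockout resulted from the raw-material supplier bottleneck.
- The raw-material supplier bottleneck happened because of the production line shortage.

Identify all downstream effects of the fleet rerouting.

Direct effects: the production line cost overrun.
2 steps out: the raw-material supplier bottleneck, the tier-1 production line stockout.
3 steps out: the tier-2 supplier cancellation.
4 steps out: the customs clearance delay, the fleet surcharge.
Not reachable from it: the production line shortage.

the customs clearance delay, the fleet surcharge, the production line cost overrun, the raw-material supplier bottleneck, the tier-1 production line stockout, the tier-2 supplier cancellation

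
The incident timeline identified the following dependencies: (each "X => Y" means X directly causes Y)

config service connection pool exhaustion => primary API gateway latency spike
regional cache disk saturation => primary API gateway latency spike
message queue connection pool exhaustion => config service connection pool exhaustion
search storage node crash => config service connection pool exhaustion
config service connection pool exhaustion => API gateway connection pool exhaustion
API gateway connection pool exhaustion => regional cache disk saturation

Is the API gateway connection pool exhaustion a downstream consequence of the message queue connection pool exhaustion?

Yes

There is a causal chain: the message queue connection pool exhaustion → the config service connection pool exhaustion → the API gateway connection pool exhaustion.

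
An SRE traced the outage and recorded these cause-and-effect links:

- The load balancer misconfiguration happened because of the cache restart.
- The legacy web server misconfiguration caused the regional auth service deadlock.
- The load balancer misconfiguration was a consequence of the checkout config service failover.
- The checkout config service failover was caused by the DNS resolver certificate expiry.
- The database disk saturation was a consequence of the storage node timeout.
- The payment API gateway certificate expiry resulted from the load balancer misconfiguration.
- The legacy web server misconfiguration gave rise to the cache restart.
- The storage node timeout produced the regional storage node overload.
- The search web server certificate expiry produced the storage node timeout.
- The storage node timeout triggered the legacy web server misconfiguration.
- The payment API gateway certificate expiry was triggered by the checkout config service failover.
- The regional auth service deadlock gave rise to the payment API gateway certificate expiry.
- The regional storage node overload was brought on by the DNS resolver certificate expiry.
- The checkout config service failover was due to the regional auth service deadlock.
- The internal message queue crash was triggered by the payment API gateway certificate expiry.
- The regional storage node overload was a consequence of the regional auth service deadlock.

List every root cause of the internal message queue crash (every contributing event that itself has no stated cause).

Tracing upstream from the internal message queue crash: the internal message queue crash ← the payment API gateway certificate expiry ← the checkout config service failover ← the DNS resolver certificate expiry.
A separate upstream branch: the internal message queue crash ← the payment API gateway certificate expiry ← the regional auth service deadlock ← the legacy web server misconfiguration ← the storage node timeout ← the search web server certificate expiry.
Each of those chain origins has no stated cause.

the DNS resolver certificate expiry, the search web server certificate expiry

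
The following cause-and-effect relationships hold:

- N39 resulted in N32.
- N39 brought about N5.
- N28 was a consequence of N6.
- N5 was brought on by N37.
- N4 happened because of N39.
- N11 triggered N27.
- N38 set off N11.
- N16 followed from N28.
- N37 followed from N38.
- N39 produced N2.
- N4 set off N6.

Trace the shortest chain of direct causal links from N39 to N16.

N39 → N4 → N6 → N28 → N16

N39 → N4
N4 → N6
N6 → N28
N28 → N16
Length: 4 steps.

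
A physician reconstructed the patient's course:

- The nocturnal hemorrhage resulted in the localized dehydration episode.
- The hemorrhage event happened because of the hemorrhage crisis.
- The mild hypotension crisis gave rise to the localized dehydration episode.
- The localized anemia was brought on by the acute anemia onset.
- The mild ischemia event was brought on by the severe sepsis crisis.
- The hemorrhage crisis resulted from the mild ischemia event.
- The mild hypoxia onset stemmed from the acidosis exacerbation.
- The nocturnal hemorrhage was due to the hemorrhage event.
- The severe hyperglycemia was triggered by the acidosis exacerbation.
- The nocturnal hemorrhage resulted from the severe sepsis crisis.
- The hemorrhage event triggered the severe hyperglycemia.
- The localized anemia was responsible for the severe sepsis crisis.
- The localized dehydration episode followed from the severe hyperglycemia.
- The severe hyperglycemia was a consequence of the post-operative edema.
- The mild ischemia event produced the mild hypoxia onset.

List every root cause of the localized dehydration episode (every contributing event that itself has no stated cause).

Tracing upstream from the localized dehydration episode: the localized dehydration episode ← the nocturnal hemorrhage ← the severe sepsis crisis ← the localized anemia ← the acute anemia onset.
A separate upstream branch: the localized dehydration episode ← the severe hyperglycemia ← the post-operative edema.
A separate upstream branch: the localized dehydration episode ← the severe hyperglycemia ← the acidosis exacerbation.
A separate upstream branch: the localized dehydration episode ← the mild hypotension crisis.
Each of those chain origins has no stated cause.

the acidosis exacerbation, the acute anemia onset, the mild hypotension crisis, the post-operative edema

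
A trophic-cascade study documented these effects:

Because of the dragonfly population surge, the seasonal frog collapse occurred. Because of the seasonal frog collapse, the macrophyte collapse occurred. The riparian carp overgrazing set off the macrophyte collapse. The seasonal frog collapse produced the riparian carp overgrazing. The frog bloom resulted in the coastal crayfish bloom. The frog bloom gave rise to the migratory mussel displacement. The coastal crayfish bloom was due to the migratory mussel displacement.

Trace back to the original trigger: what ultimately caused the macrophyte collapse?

the dragonfly population surge

Tracing upstream from the macrophyte collapse: the macrophyte collapse ← the seasonal frog collapse ← the dragonfly population surge.
The dragonfly population surge has no stated cause, so it is the root.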